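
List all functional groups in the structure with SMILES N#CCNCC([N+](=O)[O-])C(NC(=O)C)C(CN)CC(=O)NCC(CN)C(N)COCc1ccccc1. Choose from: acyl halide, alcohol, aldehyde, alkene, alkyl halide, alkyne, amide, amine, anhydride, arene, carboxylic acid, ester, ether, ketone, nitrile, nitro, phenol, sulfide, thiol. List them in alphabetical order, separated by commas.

amide, amine, arene, ether, nitrile, nitro

Reading the structure from left to right:
  N≡C: N≡C–: carbon triple-bonded to nitrogen → nitrile.
  CH2NHCH2: C–N–C with sp³ carbons and no adjacent C=O → amine (secondary).
  CH(NO2): –NO2 on an sp³ carbon → nitro (the N=O is not a carbonyl).
  CH(NHCOCH3): pendant –NHC(=O)CH3: N bonded to a carbonyl → amide (not amine).
  CH(CH2NH2): pendant –CH2NH2: N on sp³ C, no adjacent C=O → amine.
  CH2CONHCH2: –C(=O)–N– linkage → amide (the N is not an amine).
  CH(CH2NH2): pendant –CH2NH2: N on sp³ C, no adjacent C=O → amine.
  CH(NH2): –NH2 on an sp³ carbon with no adjacent C=O → amine.
  CH2OCH2: C–O–C with sp³ carbons on both sides and no adjacent C=O → ether.
  C6H5: –C6H5 phenyl ring → arene.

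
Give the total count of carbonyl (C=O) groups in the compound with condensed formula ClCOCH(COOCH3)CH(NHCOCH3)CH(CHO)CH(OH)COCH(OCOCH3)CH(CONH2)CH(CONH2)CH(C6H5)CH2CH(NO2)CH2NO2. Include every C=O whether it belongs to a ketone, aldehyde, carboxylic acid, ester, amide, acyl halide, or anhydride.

ClCO: acyl halide, 1 C=O (running total 1).
CH(COOCH3): ester, 1 C=O (running total 2).
CH(NHCOCH3): amide, 1 C=O (running total 3).
CH(CHO): aldehyde, 1 C=O (running total 4).
CO: ketone, 1 C=O (running total 5).
CH(OCOCH3): ester, 1 C=O (running total 6).
CH(CONH2): amide, 1 C=O (running total 7).
CH(CONH2): amide, 1 C=O (running total 8).

8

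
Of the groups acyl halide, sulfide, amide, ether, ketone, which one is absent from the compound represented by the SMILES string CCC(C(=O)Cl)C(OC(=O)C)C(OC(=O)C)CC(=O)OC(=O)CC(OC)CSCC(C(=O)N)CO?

ketone

ether: present (CH(OCH3) — pendant –OCH3: C–O–C with sp³ C, no adjacent C=O → ether).
amide: present (CH(CONH2) — pendant –CONH2: carbonyl C bonded to C and N → amide).
sulfide: present (CH2SCH2 — C–S–C linkage → sulfide (thioether)).
acyl halide: present (CH(COCl) — pendant –C(=O)X: carbonyl C bonded to C and halogen → acyl halide).
ketone: absent. In CH(OCOCH3), the C=O is bonded to an –O–C group, which defines an ester, not a ketone. In CH(CONH2), the C=O is bonded to nitrogen, which defines an amide, not a ketone. In CH(COCl), the C=O is bonded to a halogen, which defines an acyl halide, not a ketone. In CH2CO-O-COCH2, the two C=O groups share a bridging oxygen, which is an anhydride linkage, not a ketone.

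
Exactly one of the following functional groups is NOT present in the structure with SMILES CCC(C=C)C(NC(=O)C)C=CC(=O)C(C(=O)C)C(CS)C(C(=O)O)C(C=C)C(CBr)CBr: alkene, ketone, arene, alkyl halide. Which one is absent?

arene

ketone: present (CO — –C(=O)– with carbon on both sides → ketone).
alkyl halide: present (CH(CH2Br) — pendant –CH2X: halogen on sp³ carbon → alkyl halide).
alkene: present (CH(CH=CH2) — pendant –CH=CH2: C=C double bond → alkene).
arene: no segment matches this pattern.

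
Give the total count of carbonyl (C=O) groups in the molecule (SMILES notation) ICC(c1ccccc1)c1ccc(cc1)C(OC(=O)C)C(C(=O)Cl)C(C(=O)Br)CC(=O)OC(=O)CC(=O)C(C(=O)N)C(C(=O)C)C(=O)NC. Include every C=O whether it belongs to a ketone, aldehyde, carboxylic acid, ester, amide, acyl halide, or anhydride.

9

CH(OCOCH3): ester, 1 C=O (running total 1).
CH(COCl): acyl halide, 1 C=O (running total 2).
CH(COBr): acyl halide, 1 C=O (running total 3).
CH2CO-O-COCH2: anhydride, 2 C=O (running total 5).
CO: ketone, 1 C=O (running total 6).
CH(CONH2): amide, 1 C=O (running total 7).
CH(COCH3): ketone, 1 C=O (running total 8).
CONHCH3: amide, 1 C=O (running total 9).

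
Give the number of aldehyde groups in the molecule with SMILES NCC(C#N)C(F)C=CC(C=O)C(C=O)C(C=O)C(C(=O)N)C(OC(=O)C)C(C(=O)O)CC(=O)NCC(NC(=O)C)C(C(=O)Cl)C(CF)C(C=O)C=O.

5

–NH2 on an sp³ carbon with no adjacent C=O → amine.
pendant –C≡N: nitrile.
halogen on an sp³ carbon → alkyl halide.
C=C double bond → alkene.
pendant –CHO: carbonyl C bonded to C and H → aldehyde.
pendant –CHO: carbonyl C bonded to C and H → aldehyde.
pendant –CHO: carbonyl C bonded to C and H → aldehyde.
pendant –CONH2: carbonyl C bonded to C and N → amide.
pendant –OC(=O)CH3: an acyloxy group → ester.
pendant –COOH: carbonyl C bonded to C and –OH → carboxylic acid.
–C(=O)–N– linkage → amide (the N is not an amine).
pendant –NHC(=O)CH3: N bonded to a carbonyl → amide (not amine).
pendant –C(=O)X: carbonyl C bonded to C and halogen → acyl halide.
pendant –CH2X: halogen on sp³ carbon → alkyl halide.
pendant –CHO: carbonyl C bonded to C and H → aldehyde.
terminal –CHO: carbonyl C bonded to H and C → aldehyde.
Aldehyde appears at: CH(CHO), CH(CHO), CH(CHO), CH(CHO), CHO → 5.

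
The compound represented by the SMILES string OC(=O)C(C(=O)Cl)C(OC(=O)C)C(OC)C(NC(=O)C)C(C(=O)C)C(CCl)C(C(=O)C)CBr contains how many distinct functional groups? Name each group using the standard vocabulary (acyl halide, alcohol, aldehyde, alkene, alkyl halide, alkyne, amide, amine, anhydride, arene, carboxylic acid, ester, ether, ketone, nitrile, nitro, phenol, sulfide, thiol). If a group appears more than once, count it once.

7

Reading the structure from left to right:
  HOOC: –COOH: carbonyl C bonded to –OH and C → carboxylic acid (the –OH is not a separate alcohol).
  CH(COCl): pendant –C(=O)X: carbonyl C bonded to C and halogen → acyl halide.
  CH(OCOCH3): pendant –OC(=O)CH3: an acyloxy group → ester.
  CH(OCH3): pendant –OCH3: C–O–C with sp³ C, no adjacent C=O → ether.
  CH(NHCOCH3): pendant –NHC(=O)CH3: N bonded to a carbonyl → amide (not amine).
  CH(COCH3): pendant –COCH3: carbonyl C bonded to two carbons → ketone.
  CH(CH2Cl): pendant –CH2X: halogen on sp³ carbon → alkyl halide.
  CH(COCH3): pendant –COCH3: carbonyl C bonded to two carbons → ketone.
  CH2Br: halogen on an sp³ carbon → alkyl halide.
Distinct types present: acyl halide, alkyl halide, amide, carboxylic acid, ester, ether, ketone.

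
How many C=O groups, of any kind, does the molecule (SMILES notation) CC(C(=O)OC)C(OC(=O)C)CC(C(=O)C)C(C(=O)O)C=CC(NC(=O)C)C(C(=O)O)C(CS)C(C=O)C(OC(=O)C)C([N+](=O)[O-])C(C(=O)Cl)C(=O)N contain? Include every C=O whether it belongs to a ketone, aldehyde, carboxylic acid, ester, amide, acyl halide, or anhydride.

10

CH(COOCH3): ester, 1 C=O (running total 1).
CH(OCOCH3): ester, 1 C=O (running total 2).
CH(COCH3): ketone, 1 C=O (running total 3).
CH(COOH): carboxylic acid, 1 C=O (running total 4).
CH(NHCOCH3): amide, 1 C=O (running total 5).
CH(COOH): carboxylic acid, 1 C=O (running total 6).
CH(CHO): aldehyde, 1 C=O (running total 7).
CH(OCOCH3): ester, 1 C=O (running total 8).
CH(COCl): acyl halide, 1 C=O (running total 9).
CONH2: amide, 1 C=O (running total 10).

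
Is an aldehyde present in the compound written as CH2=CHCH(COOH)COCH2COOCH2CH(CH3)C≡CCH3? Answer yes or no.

no

Working along the chain:
  CH2=CH: C=C double bond → alkene.
  CH(COOH): pendant –COOH: carbonyl C bonded to C and –OH → carboxylic acid.
  CO: –C(=O)– with carbon on both sides → ketone.
  CH2COOCH2: –C(=O)–O–C with C on the carbonyl side → ester.
  C≡C: C≡C triple bond → alkyne.
In CO, the carbonyl carbon is bonded to two carbons, so it is a ketone, not an aldehyde. In CH(COOH), the carbonyl carbon bears –OH, not –H, so it is a carboxylic acid.
The groups actually present are: alkene, alkyne, carboxylic acid, ester, ketone.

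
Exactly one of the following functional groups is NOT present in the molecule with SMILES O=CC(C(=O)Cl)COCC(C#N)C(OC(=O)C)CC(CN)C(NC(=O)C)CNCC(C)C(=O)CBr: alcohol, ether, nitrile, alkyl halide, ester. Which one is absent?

alcohol

nitrile: present (CH(CN) — pendant –C≡N: nitrile).
ester: present (CH(OCOCH3) — pendant –OC(=O)CH3: an acyloxy group → ester).
alkyl halide: present (CH2Br — halogen on an sp³ carbon → alkyl halide).
ether: present (CH2OCH2 — C–O–C with sp³ carbons on both sides and no adjacent C=O → ether).
alcohol: no segment matches this pattern.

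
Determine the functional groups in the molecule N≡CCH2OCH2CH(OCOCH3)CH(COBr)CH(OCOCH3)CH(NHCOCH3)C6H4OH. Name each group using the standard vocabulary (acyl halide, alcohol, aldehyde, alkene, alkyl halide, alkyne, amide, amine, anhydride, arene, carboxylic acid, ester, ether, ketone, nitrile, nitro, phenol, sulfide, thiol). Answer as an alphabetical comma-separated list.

acyl halide, amide, arene, ester, ether, nitrile, phenol

N≡C–: carbon triple-bonded to nitrogen → nitrile.
C–O–C with sp³ carbons on both sides and no adjacent C=O → ether.
pendant –OC(=O)CH3: an acyloxy group → ester.
pendant –C(=O)X: carbonyl C bonded to C and halogen → acyl halide.
pendant –OC(=O)CH3: an acyloxy group → ester.
pendant –NHC(=O)CH3: N bonded to a carbonyl → amide (not amine).
–OH attached directly to an aromatic ring → phenol (not alcohol); the ring itself is an arene.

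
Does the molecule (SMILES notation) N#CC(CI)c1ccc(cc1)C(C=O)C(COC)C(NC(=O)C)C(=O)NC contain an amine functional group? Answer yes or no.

Working along the chain:
  N≡C: N≡C–: carbon triple-bonded to nitrogen → nitrile.
  CH(CH2I): pendant –CH2X: halogen on sp³ carbon → alkyl halide.
  C6H4: para-disubstituted benzene ring → arene.
  CH(CHO): pendant –CHO: carbonyl C bonded to C and H → aldehyde.
  CH(CH2OCH3): pendant –CH2OCH3: C–O–C linkage → ether.
  CH(NHCOCH3): pendant –NHC(=O)CH3: N bonded to a carbonyl → amide (not amine).
  CONHCH3: –C(=O)NHCH3: carbonyl C bonded to C and to N → amide (the N is not an amine).
In each of CH(NHCOCH3) and CONHCH3, the nitrogen is bonded directly to a carbonyl carbon, making it part of an amide, not a free amine.
The groups actually present are: aldehyde, alkyl halide, amide, arene, ether, nitrile.

no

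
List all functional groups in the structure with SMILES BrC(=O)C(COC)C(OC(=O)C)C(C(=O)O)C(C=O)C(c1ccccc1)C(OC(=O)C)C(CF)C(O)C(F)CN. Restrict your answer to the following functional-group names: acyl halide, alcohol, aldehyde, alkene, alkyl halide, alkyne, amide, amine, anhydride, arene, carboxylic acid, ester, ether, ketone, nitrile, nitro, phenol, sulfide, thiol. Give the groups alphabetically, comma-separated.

acyl halide, alcohol, aldehyde, alkyl halide, amine, arene, carboxylic acid, ester, ether

–C(=O)Br: carbonyl C bonded to C and to a halogen → acyl halide (not alkyl halide).
pendant –CH2OCH3: C–O–C linkage → ether.
pendant –OC(=O)CH3: an acyloxy group → ester.
pendant –COOH: carbonyl C bonded to C and –OH → carboxylic acid.
pendant –CHO: carbonyl C bonded to C and H → aldehyde.
pendant –C6H5: benzene ring → arene.
pendant –OC(=O)CH3: an acyloxy group → ester.
pendant –CH2X: halogen on sp³ carbon → alkyl halide.
–OH on an sp³ carbon → alcohol (secondary).
halogen on an sp³ carbon → alkyl halide.
–NH2 on an sp³ carbon with no adjacent C=O → amine.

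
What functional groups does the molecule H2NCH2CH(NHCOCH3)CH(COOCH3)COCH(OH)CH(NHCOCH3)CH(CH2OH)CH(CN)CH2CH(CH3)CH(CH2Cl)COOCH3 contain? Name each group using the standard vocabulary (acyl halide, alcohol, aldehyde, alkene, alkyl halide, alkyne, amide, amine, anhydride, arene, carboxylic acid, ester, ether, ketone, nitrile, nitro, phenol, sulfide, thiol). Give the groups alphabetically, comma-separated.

Working along the chain:
  H2NCH2: –NH2 on an sp³ carbon with no adjacent C=O → amine.
  CH(NHCOCH3): pendant –NHC(=O)CH3: N bonded to a carbonyl → amide (not amine).
  CH(COOCH3): pendant –COOCH3: carbonyl C bonded to C and –OCH3 → ester.
  CO: –C(=O)– with carbon on both sides → ketone.
  CH(OH): –OH on an sp³ carbon → alcohol (secondary).
  CH(NHCOCH3): pendant –NHC(=O)CH3: N bonded to a carbonyl → amide (not amine).
  CH(CH2OH): pendant –CH2OH on an sp³ backbone C → alcohol.
  CH(CN): pendant –C≡N: nitrile.
  CH(CH2Cl): pendant –CH2X: halogen on sp³ carbon → alkyl halide.
  COOCH3: –C(=O)OCH3: carbonyl C bonded to C and to –OCH3 → ester (not ketone + ether).

alcohol, alkyl halide, amide, amine, ester, ketone, nitrile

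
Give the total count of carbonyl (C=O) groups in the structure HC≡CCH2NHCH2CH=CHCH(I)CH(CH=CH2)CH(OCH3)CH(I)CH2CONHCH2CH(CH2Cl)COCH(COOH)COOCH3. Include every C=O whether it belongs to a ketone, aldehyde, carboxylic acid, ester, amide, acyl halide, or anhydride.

CH2CONHCH2: amide, 1 C=O (running total 1).
CO: ketone, 1 C=O (running total 2).
CH(COOH): carboxylic acid, 1 C=O (running total 3).
COOCH3: ester, 1 C=O (running total 4).

4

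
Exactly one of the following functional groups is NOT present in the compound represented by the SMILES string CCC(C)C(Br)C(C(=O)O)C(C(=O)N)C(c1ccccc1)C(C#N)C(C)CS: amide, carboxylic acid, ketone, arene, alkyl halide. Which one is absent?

ketone

carboxylic acid: present (CH(COOH) — pendant –COOH: carbonyl C bonded to C and –OH → carboxylic acid).
arene: present (CH(C6H5) — pendant –C6H5: benzene ring → arene).
amide: present (CH(CONH2) — pendant –CONH2: carbonyl C bonded to C and N → amide).
alkyl halide: present (CH(Br) — halogen on an sp³ carbon → alkyl halide).
ketone: absent. In CH(CONH2), the C=O is bonded to nitrogen, which defines an amide, not a ketone. In CH(COOH), the C=O bears an –OH, making it a carboxylic acid rather than a ketone.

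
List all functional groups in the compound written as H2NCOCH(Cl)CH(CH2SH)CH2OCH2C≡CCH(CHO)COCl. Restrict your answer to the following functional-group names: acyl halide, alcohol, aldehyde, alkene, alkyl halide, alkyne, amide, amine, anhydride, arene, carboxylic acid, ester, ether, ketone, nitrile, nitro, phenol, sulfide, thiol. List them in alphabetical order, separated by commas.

acyl halide, aldehyde, alkyl halide, alkyne, amide, ether, thiol

–C(=O)NH2: carbonyl C bonded to C and to N → amide (the N is not a separate amine).
halogen on an sp³ carbon → alkyl halide.
pendant –CH2SH → thiol.
C–O–C with sp³ carbons on both sides and no adjacent C=O → ether.
C≡C triple bond → alkyne.
pendant –CHO: carbonyl C bonded to C and H → aldehyde.
–C(=O)Cl: carbonyl C bonded to C and to a halogen → acyl halide (not alkyl halide).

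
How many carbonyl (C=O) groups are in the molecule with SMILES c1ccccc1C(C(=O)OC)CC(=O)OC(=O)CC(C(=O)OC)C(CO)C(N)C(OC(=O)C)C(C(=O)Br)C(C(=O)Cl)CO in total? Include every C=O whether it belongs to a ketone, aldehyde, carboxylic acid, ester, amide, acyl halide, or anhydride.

7

CH(COOCH3): ester, 1 C=O (running total 1).
CH2CO-O-COCH2: anhydride, 2 C=O (running total 3).
CH(COOCH3): ester, 1 C=O (running total 4).
CH(OCOCH3): ester, 1 C=O (running total 5).
CH(COBr): acyl halide, 1 C=O (running total 6).
CH(COCl): acyl halide, 1 C=O (running total 7).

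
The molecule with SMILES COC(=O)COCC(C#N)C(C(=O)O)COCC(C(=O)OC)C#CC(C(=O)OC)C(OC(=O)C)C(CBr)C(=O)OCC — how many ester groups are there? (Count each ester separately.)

5

Reading the structure from left to right:
  CH3OOC: CH3O–C(=O)–: carbonyl C bonded to C and to –OCH3 → ester (not ketone + ether).
  CH2OCH2: C–O–C with sp³ carbons on both sides and no adjacent C=O → ether.
  CH(CN): pendant –C≡N: nitrile.
  CH(COOH): pendant –COOH: carbonyl C bonded to C and –OH → carboxylic acid.
  CH2OCH2: C–O–C with sp³ carbons on both sides and no adjacent C=O → ether.
  CH(COOCH3): pendant –COOCH3: carbonyl C bonded to C and –OCH3 → ester.
  C≡C: C≡C triple bond → alkyne.
  CH(COOCH3): pendant –COOCH3: carbonyl C bonded to C and –OCH3 → ester.
  CH(OCOCH3): pendant –OC(=O)CH3: an acyloxy group → ester.
  CH(CH2Br): pendant –CH2X: halogen on sp³ carbon → alkyl halide.
  COOCH2CH3: –C(=O)OCH2CH3: carbonyl C bonded to C and to –OEt → ester.
Ester appears at: CH3OOC, CH(COOCH3), CH(COOCH3), CH(OCOCH3), COOCH2CH3 → 5.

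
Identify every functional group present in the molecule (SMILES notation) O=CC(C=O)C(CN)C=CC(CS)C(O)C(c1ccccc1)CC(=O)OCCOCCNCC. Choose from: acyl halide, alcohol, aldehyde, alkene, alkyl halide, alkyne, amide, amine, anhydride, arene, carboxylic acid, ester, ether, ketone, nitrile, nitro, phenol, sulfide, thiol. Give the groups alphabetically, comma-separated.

Working along the chain:
  OHC: terminal –CHO: carbonyl C bonded to H and C → aldehyde.
  CH(CHO): pendant –CHO: carbonyl C bonded to C and H → aldehyde.
  CH(CH2NH2): pendant –CH2NH2: N on sp³ C, no adjacent C=O → amine.
  CH=CH: C=C double bond → alkene.
  CH(CH2SH): pendant –CH2SH → thiol.
  CH(OH): –OH on an sp³ carbon → alcohol (secondary).
  CH(C6H5): pendant –C6H5: benzene ring → arene.
  CH2COOCH2: –C(=O)–O–C with C on the carbonyl side → ester.
  CH2OCH2: C–O–C with sp³ carbons on both sides and no adjacent C=O → ether.
  CH2NHCH2: C–N–C with sp³ carbons and no adjacent C=O → amine (secondary).

alcohol, aldehyde, alkene, amine, arene, ester, ether, thiol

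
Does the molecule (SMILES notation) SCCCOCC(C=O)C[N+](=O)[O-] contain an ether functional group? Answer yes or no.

Reading the structure from left to right:
  HSCH2: –SH on an sp³ carbon → thiol.
  CH2OCH2: C–O–C with sp³ carbons on both sides and no adjacent C=O → ether.
  CH(CHO): pendant –CHO: carbonyl C bonded to C and H → aldehyde.
  CH2NO2: –NO2 on carbon → nitro group.
The CH2OCH2 segment supplies the ether: C–O–C with sp³ carbons on both sides and no adjacent C=O → ether.

yes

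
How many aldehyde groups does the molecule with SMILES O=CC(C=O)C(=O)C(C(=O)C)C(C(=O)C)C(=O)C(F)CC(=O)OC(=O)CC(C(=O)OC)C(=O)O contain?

Working along the chain:
  OHC: terminal –CHO: carbonyl C bonded to H and C → aldehyde.
  CH(CHO): pendant –CHO: carbonyl C bonded to C and H → aldehyde.
  CO: –C(=O)– with carbon on both sides → ketone.
  CH(COCH3): pendant –COCH3: carbonyl C bonded to two carbons → ketone.
  CH(COCH3): pendant –COCH3: carbonyl C bonded to two carbons → ketone.
  CO: –C(=O)– with carbon on both sides → ketone.
  CH(F): halogen on an sp³ carbon → alkyl halide.
  CH2CO-O-COCH2: two acyl groups sharing one oxygen, –C(=O)–O–C(=O)– → anhydride.
  CH(COOCH3): pendant –COOCH3: carbonyl C bonded to C and –OCH3 → ester.
  COOH: –COOH: carbonyl C bonded to –OH and C → carboxylic acid (the –OH is not a separate alcohol).
Aldehyde appears at: OHC, CH(CHO) → 2.

2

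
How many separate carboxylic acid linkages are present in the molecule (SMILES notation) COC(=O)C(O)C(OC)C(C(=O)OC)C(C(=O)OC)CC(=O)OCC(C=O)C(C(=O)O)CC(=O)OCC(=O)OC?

Taking each segment in turn:
  CH3OOC: CH3O–C(=O)–: carbonyl C bonded to C and to –OCH3 → ester (not ketone + ether).
  CH(OH): –OH on an sp³ carbon → alcohol (secondary).
  CH(OCH3): pendant –OCH3: C–O–C with sp³ C, no adjacent C=O → ether.
  CH(COOCH3): pendant –COOCH3: carbonyl C bonded to C and –OCH3 → ester.
  CH(COOCH3): pendant –COOCH3: carbonyl C bonded to C and –OCH3 → ester.
  CH2COOCH2: –C(=O)–O–C with C on the carbonyl side → ester.
  CH(CHO): pendant –CHO: carbonyl C bonded to C and H → aldehyde.
  CH(COOH): pendant –COOH: carbonyl C bonded to C and –OH → carboxylic acid.
  CH2COOCH2: –C(=O)–O–C with C on the carbonyl side → ester.
  COOCH3: –C(=O)OCH3: carbonyl C bonded to C and to –OCH3 → ester (not ketone + ether).
Carboxylic acid appears at: CH(COOH) → 1.

1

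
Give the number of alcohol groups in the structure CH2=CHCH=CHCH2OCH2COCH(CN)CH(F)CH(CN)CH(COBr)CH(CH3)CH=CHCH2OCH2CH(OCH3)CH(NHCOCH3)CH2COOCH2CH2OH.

C=C double bond → alkene.
C=C double bond → alkene.
C–O–C with sp³ carbons on both sides and no adjacent C=O → ether.
–C(=O)– with carbon on both sides → ketone.
pendant –C≡N: nitrile.
halogen on an sp³ carbon → alkyl halide.
pendant –C≡N: nitrile.
pendant –C(=O)X: carbonyl C bonded to C and halogen → acyl halide.
C=C double bond → alkene.
C–O–C with sp³ carbons on both sides and no adjacent C=O → ether.
pendant –OCH3: C–O–C with sp³ C, no adjacent C=O → ether.
pendant –NHC(=O)CH3: N bonded to a carbonyl → amide (not amine).
–C(=O)–O–C with C on the carbonyl side → ester.
–OH on an sp³ carbon → alcohol.
Alcohol appears at: CH2OH → 1.

1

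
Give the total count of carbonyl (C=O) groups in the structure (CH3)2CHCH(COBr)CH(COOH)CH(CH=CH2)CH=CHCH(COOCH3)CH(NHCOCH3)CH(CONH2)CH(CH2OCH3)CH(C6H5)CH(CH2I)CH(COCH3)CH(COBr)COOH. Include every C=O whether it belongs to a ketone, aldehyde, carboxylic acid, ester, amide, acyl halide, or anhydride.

CH(COBr): acyl halide, 1 C=O (running total 1).
CH(COOH): carboxylic acid, 1 C=O (running total 2).
CH(COOCH3): ester, 1 C=O (running total 3).
CH(NHCOCH3): amide, 1 C=O (running total 4).
CH(CONH2): amide, 1 C=O (running total 5).
CH(COCH3): ketone, 1 C=O (running total 6).
CH(COBr): acyl halide, 1 C=O (running total 7).
COOH: carboxylic acid, 1 C=O (running total 8).

8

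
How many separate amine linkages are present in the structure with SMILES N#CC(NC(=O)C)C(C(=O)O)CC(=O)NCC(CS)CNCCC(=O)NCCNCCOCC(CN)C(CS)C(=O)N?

3

N≡C–: carbon triple-bonded to nitrogen → nitrile.
pendant –NHC(=O)CH3: N bonded to a carbonyl → amide (not amine).
pendant –COOH: carbonyl C bonded to C and –OH → carboxylic acid.
–C(=O)–N– linkage → amide (the N is not an amine).
pendant –CH2SH → thiol.
C–N–C with sp³ carbons and no adjacent C=O → amine (secondary).
–C(=O)–N– linkage → amide (the N is not an amine).
C–N–C with sp³ carbons and no adjacent C=O → amine (secondary).
C–O–C with sp³ carbons on both sides and no adjacent C=O → ether.
pendant –CH2NH2: N on sp³ C, no adjacent C=O → amine.
pendant –CH2SH → thiol.
–C(=O)NH2: carbonyl C bonded to C and to N → amide (the N is not a separate amine).
Amine appears at: CH2NHCH2, CH2NHCH2, CH(CH2NH2) → 3.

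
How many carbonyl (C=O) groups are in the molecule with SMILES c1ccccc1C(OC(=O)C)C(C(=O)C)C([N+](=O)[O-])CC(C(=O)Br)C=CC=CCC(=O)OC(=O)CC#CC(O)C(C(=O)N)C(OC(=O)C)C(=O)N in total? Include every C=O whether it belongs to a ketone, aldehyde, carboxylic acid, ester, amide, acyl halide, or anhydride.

8

CH(OCOCH3): ester, 1 C=O (running total 1).
CH(COCH3): ketone, 1 C=O (running total 2).
CH(COBr): acyl halide, 1 C=O (running total 3).
CH2CO-O-COCH2: anhydride, 2 C=O (running total 5).
CH(CONH2): amide, 1 C=O (running total 6).
CH(OCOCH3): ester, 1 C=O (running total 7).
CONH2: amide, 1 C=O (running total 8).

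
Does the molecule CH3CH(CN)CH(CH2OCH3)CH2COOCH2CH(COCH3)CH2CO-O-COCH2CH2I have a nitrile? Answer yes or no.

pendant –C≡N: nitrile.
pendant –CH2OCH3: C–O–C linkage → ether.
–C(=O)–O–C with C on the carbonyl side → ester.
pendant –COCH3: carbonyl C bonded to two carbons → ketone.
two acyl groups sharing one oxygen, –C(=O)–O–C(=O)– → anhydride.
halogen on an sp³ carbon → alkyl halide.
The CH(CN) segment supplies the nitrile: pendant –C≡N: nitrile.

yes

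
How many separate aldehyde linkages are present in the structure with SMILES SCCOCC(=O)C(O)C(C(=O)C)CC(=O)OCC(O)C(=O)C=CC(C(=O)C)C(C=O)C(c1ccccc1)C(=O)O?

Working along the chain:
  HSCH2: –SH on an sp³ carbon → thiol.
  CH2OCH2: C–O–C with sp³ carbons on both sides and no adjacent C=O → ether.
  CO: –C(=O)– with carbon on both sides → ketone.
  CH(OH): –OH on an sp³ carbon → alcohol (secondary).
  CH(COCH3): pendant –COCH3: carbonyl C bonded to two carbons → ketone.
  CH2COOCH2: –C(=O)–O–C with C on the carbonyl side → ester.
  CH(OH): –OH on an sp³ carbon → alcohol (secondary).
  CO: –C(=O)– with carbon on both sides → ketone.
  CH=CH: C=C double bond → alkene.
  CH(COCH3): pendant –COCH3: carbonyl C bonded to two carbons → ketone.
  CH(CHO): pendant –CHO: carbonyl C bonded to C and H → aldehyde.
  CH(C6H5): pendant –C6H5: benzene ring → arene.
  COOH: –COOH: carbonyl C bonded to –OH and C → carboxylic acid (the –OH is not a separate alcohol).
Aldehyde appears at: CH(CHO) → 1.

1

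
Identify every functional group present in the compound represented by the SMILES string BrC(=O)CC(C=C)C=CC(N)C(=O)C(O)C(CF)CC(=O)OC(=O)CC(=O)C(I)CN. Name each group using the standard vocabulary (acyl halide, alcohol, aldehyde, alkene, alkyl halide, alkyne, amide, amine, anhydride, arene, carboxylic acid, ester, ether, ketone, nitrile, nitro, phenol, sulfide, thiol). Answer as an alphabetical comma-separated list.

acyl halide, alcohol, alkene, alkyl halide, amine, anhydride, ketone

Taking each segment in turn:
  BrCO: –C(=O)Br: carbonyl C bonded to C and to a halogen → acyl halide (not alkyl halide).
  CH(CH=CH2): pendant –CH=CH2: C=C double bond → alkene.
  CH=CH: C=C double bond → alkene.
  CH(NH2): –NH2 on an sp³ carbon with no adjacent C=O → amine.
  CO: –C(=O)– with carbon on both sides → ketone.
  CH(OH): –OH on an sp³ carbon → alcohol (secondary).
  CH(CH2F): pendant –CH2X: halogen on sp³ carbon → alkyl halide.
  CH2CO-O-COCH2: two acyl groups sharing one oxygen, –C(=O)–O–C(=O)– → anhydride.
  CO: –C(=O)– with carbon on both sides → ketone.
  CH(I): halogen on an sp³ carbon → alkyl halide.
  CH2NH2: –NH2 on an sp³ carbon with no adjacent C=O → amine.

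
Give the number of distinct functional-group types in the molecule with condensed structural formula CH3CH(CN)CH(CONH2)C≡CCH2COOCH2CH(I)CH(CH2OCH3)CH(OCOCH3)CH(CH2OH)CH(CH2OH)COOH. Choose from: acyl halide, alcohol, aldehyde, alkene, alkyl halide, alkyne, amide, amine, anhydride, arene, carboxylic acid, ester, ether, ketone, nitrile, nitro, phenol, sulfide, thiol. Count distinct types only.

Reading the structure from left to right:
  CH(CN): pendant –C≡N: nitrile.
  CH(CONH2): pendant –CONH2: carbonyl C bonded to C and N → amide.
  C≡C: C≡C triple bond → alkyne.
  CH2COOCH2: –C(=O)–O–C with C on the carbonyl side → ester.
  CH(I): halogen on an sp³ carbon → alkyl halide.
  CH(CH2OCH3): pendant –CH2OCH3: C–O–C linkage → ether.
  CH(OCOCH3): pendant –OC(=O)CH3: an acyloxy group → ester.
  CH(CH2OH): pendant –CH2OH on an sp³ backbone C → alcohol.
  CH(CH2OH): pendant –CH2OH on an sp³ backbone C → alcohol.
  COOH: –COOH: carbonyl C bonded to –OH and C → carboxylic acid (the –OH is not a separate alcohol).
Distinct types present: alcohol, alkyl halide, alkyne, amide, carboxylic acid, ester, ether, nitrile.

8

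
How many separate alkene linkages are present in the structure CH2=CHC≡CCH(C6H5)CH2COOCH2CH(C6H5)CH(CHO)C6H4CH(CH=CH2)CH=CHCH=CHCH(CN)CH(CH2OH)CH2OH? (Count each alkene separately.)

4

Working along the chain:
  CH2=CH: C=C double bond → alkene.
  C≡C: C≡C triple bond → alkyne.
  CH(C6H5): pendant –C6H5: benzene ring → arene.
  CH2COOCH2: –C(=O)–O–C with C on the carbonyl side → ester.
  CH(C6H5): pendant –C6H5: benzene ring → arene.
  CH(CHO): pendant –CHO: carbonyl C bonded to C and H → aldehyde.
  C6H4: para-disubstituted benzene ring → arene.
  CH(CH=CH2): pendant –CH=CH2: C=C double bond → alkene.
  CH=CH: C=C double bond → alkene.
  CH=CH: C=C double bond → alkene.
  CH(CN): pendant –C≡N: nitrile.
  CH(CH2OH): pendant –CH2OH on an sp³ backbone C → alcohol.
  CH2OH: –OH on an sp³ carbon → alcohol.
Alkene appears at: CH2=CH, CH(CH=CH2), CH=CH, CH=CH → 4.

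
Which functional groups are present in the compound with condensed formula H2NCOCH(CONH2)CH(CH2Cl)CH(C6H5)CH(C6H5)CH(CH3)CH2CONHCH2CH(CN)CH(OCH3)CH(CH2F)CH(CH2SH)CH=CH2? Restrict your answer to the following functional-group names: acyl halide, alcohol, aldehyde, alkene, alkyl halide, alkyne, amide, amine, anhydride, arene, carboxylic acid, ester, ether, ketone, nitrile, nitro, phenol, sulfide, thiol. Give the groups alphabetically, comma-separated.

–C(=O)NH2: carbonyl C bonded to C and to N → amide (the N is not a separate amine).
pendant –CONH2: carbonyl C bonded to C and N → amide.
pendant –CH2X: halogen on sp³ carbon → alkyl halide.
pendant –C6H5: benzene ring → arene.
pendant –C6H5: benzene ring → arene.
–C(=O)–N– linkage → amide (the N is not an amine).
pendant –C≡N: nitrile.
pendant –OCH3: C–O–C with sp³ C, no adjacent C=O → ether.
pendant –CH2X: halogen on sp³ carbon → alkyl halide.
pendant –CH2SH → thiol.
C=C double bond → alkene.

alkene, alkyl halide, amide, arene, ether, nitrile, thiol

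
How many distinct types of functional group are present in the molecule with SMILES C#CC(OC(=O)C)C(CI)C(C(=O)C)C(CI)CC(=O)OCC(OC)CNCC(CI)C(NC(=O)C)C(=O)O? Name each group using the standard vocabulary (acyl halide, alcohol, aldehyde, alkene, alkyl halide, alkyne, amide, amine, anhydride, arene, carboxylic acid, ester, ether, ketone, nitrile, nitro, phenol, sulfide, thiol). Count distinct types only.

Working along the chain:
  HC≡C: C≡C triple bond → alkyne.
  CH(OCOCH3): pendant –OC(=O)CH3: an acyloxy group → ester.
  CH(CH2I): pendant –CH2X: halogen on sp³ carbon → alkyl halide.
  CH(COCH3): pendant –COCH3: carbonyl C bonded to two carbons → ketone.
  CH(CH2I): pendant –CH2X: halogen on sp³ carbon → alkyl halide.
  CH2COOCH2: –C(=O)–O–C with C on the carbonyl side → ester.
  CH(OCH3): pendant –OCH3: C–O–C with sp³ C, no adjacent C=O → ether.
  CH2NHCH2: C–N–C with sp³ carbons and no adjacent C=O → amine (secondary).
  CH(CH2I): pendant –CH2X: halogen on sp³ carbon → alkyl halide.
  CH(NHCOCH3): pendant –NHC(=O)CH3: N bonded to a carbonyl → amide (not amine).
  COOH: –COOH: carbonyl C bonded to –OH and C → carboxylic acid (the –OH is not a separate alcohol).
Distinct types present: alkyl halide, alkyne, amide, amine, carboxylic acid, ester, ether, ketone.

8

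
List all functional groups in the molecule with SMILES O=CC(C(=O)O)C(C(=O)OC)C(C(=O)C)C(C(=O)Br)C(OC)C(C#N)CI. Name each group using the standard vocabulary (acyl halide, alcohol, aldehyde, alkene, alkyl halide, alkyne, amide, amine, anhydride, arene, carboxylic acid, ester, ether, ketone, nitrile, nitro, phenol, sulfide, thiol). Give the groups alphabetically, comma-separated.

acyl halide, aldehyde, alkyl halide, carboxylic acid, ester, ether, ketone, nitrile

Working along the chain:
  OHC: terminal –CHO: carbonyl C bonded to H and C → aldehyde.
  CH(COOH): pendant –COOH: carbonyl C bonded to C and –OH → carboxylic acid.
  CH(COOCH3): pendant –COOCH3: carbonyl C bonded to C and –OCH3 → ester.
  CH(COCH3): pendant –COCH3: carbonyl C bonded to two carbons → ketone.
  CH(COBr): pendant –C(=O)X: carbonyl C bonded to C and halogen → acyl halide.
  CH(OCH3): pendant –OCH3: C–O–C with sp³ C, no adjacent C=O → ether.
  CH(CN): pendant –C≡N: nitrile.
  CH2I: halogen on an sp³ carbon → alkyl halide.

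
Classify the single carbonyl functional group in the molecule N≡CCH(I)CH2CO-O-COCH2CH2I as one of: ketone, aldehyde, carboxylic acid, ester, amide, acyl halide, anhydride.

anhydride

The carbonyl is in the CH2CO-O-COCH2 segment: two acyl groups sharing one oxygen, –C(=O)–O–C(=O)– → anhydride.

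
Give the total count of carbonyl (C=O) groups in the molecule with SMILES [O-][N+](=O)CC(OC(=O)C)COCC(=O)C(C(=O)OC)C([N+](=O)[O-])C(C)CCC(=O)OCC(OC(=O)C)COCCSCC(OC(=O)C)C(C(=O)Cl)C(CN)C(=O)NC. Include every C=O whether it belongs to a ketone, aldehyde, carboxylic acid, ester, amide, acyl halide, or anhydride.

CH(OCOCH3): ester, 1 C=O (running total 1).
CO: ketone, 1 C=O (running total 2).
CH(COOCH3): ester, 1 C=O (running total 3).
CH2COOCH2: ester, 1 C=O (running total 4).
CH(OCOCH3): ester, 1 C=O (running total 5).
CH(OCOCH3): ester, 1 C=O (running total 6).
CH(COCl): acyl halide, 1 C=O (running total 7).
CONHCH3: amide, 1 C=O (running total 8).

8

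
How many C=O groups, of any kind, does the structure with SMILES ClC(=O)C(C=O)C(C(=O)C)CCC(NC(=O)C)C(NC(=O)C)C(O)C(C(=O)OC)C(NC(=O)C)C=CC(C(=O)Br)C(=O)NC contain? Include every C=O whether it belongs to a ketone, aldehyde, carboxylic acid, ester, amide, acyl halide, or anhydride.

ClCO: acyl halide, 1 C=O (running total 1).
CH(CHO): aldehyde, 1 C=O (running total 2).
CH(COCH3): ketone, 1 C=O (running total 3).
CH(NHCOCH3): amide, 1 C=O (running total 4).
CH(NHCOCH3): amide, 1 C=O (running total 5).
CH(COOCH3): ester, 1 C=O (running total 6).
CH(NHCOCH3): amide, 1 C=O (running total 7).
CH(COBr): acyl halide, 1 C=O (running total 8).
CONHCH3: amide, 1 C=O (running total 9).

9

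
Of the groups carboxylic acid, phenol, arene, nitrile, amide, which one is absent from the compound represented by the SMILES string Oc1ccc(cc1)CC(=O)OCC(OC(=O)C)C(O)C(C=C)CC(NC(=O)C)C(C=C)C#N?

amide: present (CH(NHCOCH3) — pendant –NHC(=O)CH3: N bonded to a carbonyl → amide (not amine)).
phenol: present (HOC6H4 — –OH attached directly to an aromatic ring → phenol (not alcohol); the ring itself is an arene).
nitrile: present (CN — –C≡N: carbon triple-bonded to nitrogen → nitrile).
arene: present (HOC6H4 — –OH attached directly to an aromatic ring → phenol (not alcohol); the ring itself is an arene).
carboxylic acid: absent. In each of CH2COOCH2 and CH(OCOCH3), the acyl oxygen is bonded to carbon (–O–C), not to H, so this is an ester. In CH(NHCOCH3), the carbonyl is bonded to nitrogen, not to –OH; that is an amide.

carboxylic acid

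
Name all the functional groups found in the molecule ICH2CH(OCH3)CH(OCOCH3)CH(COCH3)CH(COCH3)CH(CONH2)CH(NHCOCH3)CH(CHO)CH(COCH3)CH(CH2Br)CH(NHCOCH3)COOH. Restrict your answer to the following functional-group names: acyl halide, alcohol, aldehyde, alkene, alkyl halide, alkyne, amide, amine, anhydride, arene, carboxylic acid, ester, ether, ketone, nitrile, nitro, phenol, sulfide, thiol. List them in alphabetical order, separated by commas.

aldehyde, alkyl halide, amide, carboxylic acid, ester, ether, ketone

halogen on an sp³ carbon → alkyl halide.
pendant –OCH3: C–O–C with sp³ C, no adjacent C=O → ether.
pendant –OC(=O)CH3: an acyloxy group → ester.
pendant –COCH3: carbonyl C bonded to two carbons → ketone.
pendant –COCH3: carbonyl C bonded to two carbons → ketone.
pendant –CONH2: carbonyl C bonded to C and N → amide.
pendant –NHC(=O)CH3: N bonded to a carbonyl → amide (not amine).
pendant –CHO: carbonyl C bonded to C and H → aldehyde.
pendant –COCH3: carbonyl C bonded to two carbons → ketone.
pendant –CH2X: halogen on sp³ carbon → alkyl halide.
pendant –NHC(=O)CH3: N bonded to a carbonyl → amide (not amine).
–COOH: carbonyl C bonded to –OH and C → carboxylic acid (the –OH is not a separate alcohol).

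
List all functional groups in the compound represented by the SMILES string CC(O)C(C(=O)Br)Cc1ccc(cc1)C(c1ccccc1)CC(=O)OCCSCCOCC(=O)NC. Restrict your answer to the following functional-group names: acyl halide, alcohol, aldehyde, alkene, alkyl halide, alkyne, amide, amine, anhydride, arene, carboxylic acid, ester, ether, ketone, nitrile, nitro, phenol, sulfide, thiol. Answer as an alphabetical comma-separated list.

–OH on an sp³ carbon → alcohol (secondary).
pendant –C(=O)X: carbonyl C bonded to C and halogen → acyl halide.
para-disubstituted benzene ring → arene.
pendant –C6H5: benzene ring → arene.
–C(=O)–O–C with C on the carbonyl side → ester.
C–S–C linkage → sulfide (thioether).
C–O–C with sp³ carbons on both sides and no adjacent C=O → ether.
–C(=O)NHCH3: carbonyl C bonded to C and to N → amide (the N is not an amine).

acyl halide, alcohol, amide, arene, ester, ether, sulfide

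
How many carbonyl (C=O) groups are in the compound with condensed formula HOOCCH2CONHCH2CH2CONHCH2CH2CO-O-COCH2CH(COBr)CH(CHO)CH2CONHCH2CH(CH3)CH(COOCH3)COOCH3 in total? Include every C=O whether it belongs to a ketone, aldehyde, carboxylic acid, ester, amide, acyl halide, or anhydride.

10

HOOC: carboxylic acid, 1 C=O (running total 1).
CH2CONHCH2: amide, 1 C=O (running total 2).
CH2CONHCH2: amide, 1 C=O (running total 3).
CH2CO-O-COCH2: anhydride, 2 C=O (running total 5).
CH(COBr): acyl halide, 1 C=O (running total 6).
CH(CHO): aldehyde, 1 C=O (running total 7).
CH2CONHCH2: amide, 1 C=O (running total 8).
CH(COOCH3): ester, 1 C=O (running total 9).
COOCH3: ester, 1 C=O (running total 10).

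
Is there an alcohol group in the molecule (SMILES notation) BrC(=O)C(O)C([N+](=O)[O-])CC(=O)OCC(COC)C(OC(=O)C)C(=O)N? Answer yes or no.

–C(=O)Br: carbonyl C bonded to C and to a halogen → acyl halide (not alkyl halide).
–OH on an sp³ carbon → alcohol (secondary).
–NO2 on an sp³ carbon → nitro (the N=O is not a carbonyl).
–C(=O)–O–C with C on the carbonyl side → ester.
pendant –CH2OCH3: C–O–C linkage → ether.
pendant –OC(=O)CH3: an acyloxy group → ester.
–C(=O)NH2: carbonyl C bonded to C and to N → amide (the N is not a separate amine).
The CH(OH) segment supplies the alcohol: –OH on an sp³ carbon → alcohol (secondary).

yes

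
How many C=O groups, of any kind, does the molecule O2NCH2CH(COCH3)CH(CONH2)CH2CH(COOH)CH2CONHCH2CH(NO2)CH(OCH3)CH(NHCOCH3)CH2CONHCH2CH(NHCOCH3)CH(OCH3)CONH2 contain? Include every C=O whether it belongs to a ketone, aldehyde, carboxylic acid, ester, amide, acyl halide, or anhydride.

8

CH(COCH3): ketone, 1 C=O (running total 1).
CH(CONH2): amide, 1 C=O (running total 2).
CH(COOH): carboxylic acid, 1 C=O (running total 3).
CH2CONHCH2: amide, 1 C=O (running total 4).
CH(NHCOCH3): amide, 1 C=O (running total 5).
CH2CONHCH2: amide, 1 C=O (running total 6).
CH(NHCOCH3): amide, 1 C=O (running total 7).
CONH2: amide, 1 C=O (running total 8).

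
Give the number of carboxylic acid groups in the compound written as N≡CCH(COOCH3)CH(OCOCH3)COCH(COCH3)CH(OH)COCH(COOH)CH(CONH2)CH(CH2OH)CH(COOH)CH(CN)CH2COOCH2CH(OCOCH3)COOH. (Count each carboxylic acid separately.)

3

N≡C–: carbon triple-bonded to nitrogen → nitrile.
pendant –COOCH3: carbonyl C bonded to C and –OCH3 → ester.
pendant –OC(=O)CH3: an acyloxy group → ester.
–C(=O)– with carbon on both sides → ketone.
pendant –COCH3: carbonyl C bonded to two carbons → ketone.
–OH on an sp³ carbon → alcohol (secondary).
–C(=O)– with carbon on both sides → ketone.
pendant –COOH: carbonyl C bonded to C and –OH → carboxylic acid.
pendant –CONH2: carbonyl C bonded to C and N → amide.
pendant –CH2OH on an sp³ backbone C → alcohol.
pendant –COOH: carbonyl C bonded to C and –OH → carboxylic acid.
pendant –C≡N: nitrile.
–C(=O)–O–C with C on the carbonyl side → ester.
pendant –OC(=O)CH3: an acyloxy group → ester.
–COOH: carbonyl C bonded to –OH and C → carboxylic acid (the –OH is not a separate alcohol).
Carboxylic acid appears at: CH(COOH), CH(COOH), COOH → 3.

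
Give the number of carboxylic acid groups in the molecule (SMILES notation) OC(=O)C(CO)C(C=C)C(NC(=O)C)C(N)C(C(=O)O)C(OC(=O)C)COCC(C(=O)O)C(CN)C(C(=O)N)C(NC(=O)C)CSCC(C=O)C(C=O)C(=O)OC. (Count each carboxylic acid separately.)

Taking each segment in turn:
  HOOC: –COOH: carbonyl C bonded to –OH and C → carboxylic acid (the –OH is not a separate alcohol).
  CH(CH2OH): pendant –CH2OH on an sp³ backbone C → alcohol.
  CH(CH=CH2): pendant –CH=CH2: C=C double bond → alkene.
  CH(NHCOCH3): pendant –NHC(=O)CH3: N bonded to a carbonyl → amide (not amine).
  CH(NH2): –NH2 on an sp³ carbon with no adjacent C=O → amine.
  CH(COOH): pendant –COOH: carbonyl C bonded to C and –OH → carboxylic acid.
  CH(OCOCH3): pendant –OC(=O)CH3: an acyloxy group → ester.
  CH2OCH2: C–O–C with sp³ carbons on both sides and no adjacent C=O → ether.
  CH(COOH): pendant –COOH: carbonyl C bonded to C and –OH → carboxylic acid.
  CH(CH2NH2): pendant –CH2NH2: N on sp³ C, no adjacent C=O → amine.
  CH(CONH2): pendant –CONH2: carbonyl C bonded to C and N → amide.
  CH(NHCOCH3): pendant –NHC(=O)CH3: N bonded to a carbonyl → amide (not amine).
  CH2SCH2: C–S–C linkage → sulfide (thioether).
  CH(CHO): pendant –CHO: carbonyl C bonded to C and H → aldehyde.
  CH(CHO): pendant –CHO: carbonyl C bonded to C and H → aldehyde.
  COOCH3: –C(=O)OCH3: carbonyl C bonded to C and to –OCH3 → ester (not ketone + ether).
Carboxylic acid appears at: HOOC, CH(COOH), CH(COOH) → 3.

3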